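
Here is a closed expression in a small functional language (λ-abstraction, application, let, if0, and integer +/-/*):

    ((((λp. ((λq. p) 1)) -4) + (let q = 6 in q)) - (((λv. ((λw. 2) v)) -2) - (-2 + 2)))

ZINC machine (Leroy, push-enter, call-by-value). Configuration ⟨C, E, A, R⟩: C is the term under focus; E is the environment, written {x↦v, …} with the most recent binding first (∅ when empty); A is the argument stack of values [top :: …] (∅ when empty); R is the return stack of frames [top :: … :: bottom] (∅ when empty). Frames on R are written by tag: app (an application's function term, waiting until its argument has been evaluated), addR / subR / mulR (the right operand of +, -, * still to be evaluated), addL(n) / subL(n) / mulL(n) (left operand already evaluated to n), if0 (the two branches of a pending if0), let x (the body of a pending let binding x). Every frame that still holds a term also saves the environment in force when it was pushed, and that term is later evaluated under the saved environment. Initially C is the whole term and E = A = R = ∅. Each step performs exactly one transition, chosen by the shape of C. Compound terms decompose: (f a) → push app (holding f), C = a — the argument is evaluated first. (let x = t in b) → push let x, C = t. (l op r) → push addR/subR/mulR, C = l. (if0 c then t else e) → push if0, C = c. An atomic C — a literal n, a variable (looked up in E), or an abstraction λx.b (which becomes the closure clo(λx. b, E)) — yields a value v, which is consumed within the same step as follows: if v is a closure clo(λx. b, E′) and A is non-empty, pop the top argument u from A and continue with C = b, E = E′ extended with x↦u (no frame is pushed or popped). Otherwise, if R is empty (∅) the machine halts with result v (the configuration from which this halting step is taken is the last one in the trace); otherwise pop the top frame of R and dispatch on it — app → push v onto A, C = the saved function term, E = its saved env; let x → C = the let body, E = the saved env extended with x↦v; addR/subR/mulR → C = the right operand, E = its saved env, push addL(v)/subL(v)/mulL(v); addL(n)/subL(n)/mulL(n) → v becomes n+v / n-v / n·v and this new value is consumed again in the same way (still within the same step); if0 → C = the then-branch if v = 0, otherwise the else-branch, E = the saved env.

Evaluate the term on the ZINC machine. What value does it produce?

Answer: 0

Machine steps:
step 0: [C=((((λp. ((λq. p) 1)) -4) + (let q = 6 in q)) - (((λv. ((λw. 2) v)) -2) - (-2 + 2))) | E=∅ | A=∅ | R=∅]
step 1: [C=(((λp. ((λq. p) 1)) -4) + (let q = 6 in q)) | E=∅ | A=∅ | R=[subR]]
step 2: [C=((λp. ((λq. p) 1)) -4) | E=∅ | A=∅ | R=[addR :: subR]]
step 3: [C=-4 | E=∅ | A=∅ | R=[app :: addR :: subR]]
step 4: [C=(λp. ((λq. p) 1)) | E=∅ | A=[-4] | R=[addR :: subR]]
step 5: [C=((λq. p) 1) | E={p↦-4} | A=∅ | R=[addR :: subR]]
step 6: [C=1 | E={p↦-4} | A=∅ | R=[app :: addR :: subR]]
step 7: [C=(λq. p) | E={p↦-4} | A=[1] | R=[addR :: subR]]
step 8: [C=p | E={q↦1, p↦-4} | A=∅ | R=[addR :: subR]]
step 9: [C=(let q = 6 in q) | E=∅ | A=∅ | R=[addL(-4) :: subR]]
step 10: [C=6 | E=∅ | A=∅ | R=[let q :: addL(-4) :: subR]]
step 11: [C=q | E={q↦6} | A=∅ | R=[addL(-4) :: subR]]
step 12: [C=(((λv. ((λw. 2) v)) -2) - (-2 + 2)) | E=∅ | A=∅ | R=[subL(2)]]
step 13: [C=((λv. ((λw. 2) v)) -2) | E=∅ | A=∅ | R=[subR :: subL(2)]]
step 14: [C=-2 | E=∅ | A=∅ | R=[app :: subR :: subL(2)]]
step 15: [C=(λv. ((λw. 2) v)) | E=∅ | A=[-2] | R=[subR :: subL(2)]]
step 16: [C=((λw. 2) v) | E={v↦-2} | A=∅ | R=[subR :: subL(2)]]
step 17: [C=v | E={v↦-2} | A=∅ | R=[app :: subR :: subL(2)]]
step 18: [C=(λw. 2) | E={v↦-2} | A=[-2] | R=[subR :: subL(2)]]
step 19: [C=2 | E={w↦-2, v↦-2} | A=∅ | R=[subR :: subL(2)]]
step 20: [C=(-2 + 2) | E=∅ | A=∅ | R=[subL(2) :: subL(2)]]
step 21: [C=-2 | E=∅ | A=∅ | R=[addR :: subL(2) :: subL(2)]]
step 22: [C=2 | E=∅ | A=∅ | R=[addL(-2) :: subL(2) :: subL(2)]]
→ final value 0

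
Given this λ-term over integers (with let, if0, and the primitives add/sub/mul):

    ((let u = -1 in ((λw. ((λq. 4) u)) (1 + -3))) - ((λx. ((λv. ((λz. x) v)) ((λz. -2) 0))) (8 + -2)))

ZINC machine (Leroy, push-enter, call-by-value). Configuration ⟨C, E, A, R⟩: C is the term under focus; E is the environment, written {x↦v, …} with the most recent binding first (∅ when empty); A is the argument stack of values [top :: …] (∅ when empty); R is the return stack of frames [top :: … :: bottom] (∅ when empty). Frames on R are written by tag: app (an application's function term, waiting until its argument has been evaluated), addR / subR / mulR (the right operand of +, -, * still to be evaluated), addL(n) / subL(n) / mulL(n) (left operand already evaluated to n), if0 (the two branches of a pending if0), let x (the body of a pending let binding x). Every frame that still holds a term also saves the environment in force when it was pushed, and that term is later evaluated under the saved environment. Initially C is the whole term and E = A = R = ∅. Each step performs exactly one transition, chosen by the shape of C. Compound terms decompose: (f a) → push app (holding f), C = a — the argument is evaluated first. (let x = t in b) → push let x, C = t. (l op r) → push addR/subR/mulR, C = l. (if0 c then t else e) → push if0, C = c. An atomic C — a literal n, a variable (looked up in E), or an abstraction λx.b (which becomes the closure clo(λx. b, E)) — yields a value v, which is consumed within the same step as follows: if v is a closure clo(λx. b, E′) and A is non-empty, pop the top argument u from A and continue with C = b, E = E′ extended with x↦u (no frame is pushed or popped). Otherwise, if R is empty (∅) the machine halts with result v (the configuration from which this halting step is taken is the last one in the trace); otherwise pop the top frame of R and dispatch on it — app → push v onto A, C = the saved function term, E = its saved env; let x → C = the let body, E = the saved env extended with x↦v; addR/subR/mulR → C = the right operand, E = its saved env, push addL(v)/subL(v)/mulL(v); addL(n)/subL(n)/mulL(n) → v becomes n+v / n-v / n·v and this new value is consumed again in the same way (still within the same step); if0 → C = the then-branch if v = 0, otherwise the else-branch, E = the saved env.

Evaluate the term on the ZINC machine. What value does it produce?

0. [C=((let u = -1 in ((λw. ((λq. 4) u)) (1 + -3))) - ((λx. ((λv. ((λz. x) v)) ((λz. -2) 0))) (8 + -2))) | E=∅ | A=∅ | R=∅]
1. [C=(let u = -1 in ((λw. ((λq. 4) u)) (1 + -3))) | E=∅ | A=∅ | R=[subR]]
2. [C=-1 | E=∅ | A=∅ | R=[let u :: subR]]
3. [C=((λw. ((λq. 4) u)) (1 + -3)) | E={u↦-1} | A=∅ | R=[subR]]
4. [C=(1 + -3) | E={u↦-1} | A=∅ | R=[app :: subR]]
5. [C=1 | E={u↦-1} | A=∅ | R=[addR :: app :: subR]]
6. [C=-3 | E={u↦-1} | A=∅ | R=[addL(1) :: app :: subR]]
7. [C=(λw. ((λq. 4) u)) | E={u↦-1} | A=[-2] | R=[subR]]
8. [C=((λq. 4) u) | E={w↦-2, u↦-1} | A=∅ | R=[subR]]
9. [C=u | E={w↦-2, u↦-1} | A=∅ | R=[app :: subR]]
10. [C=(λq. 4) | E={w↦-2, u↦-1} | A=[-1] | R=[subR]]
11. [C=4 | E={q↦-1, w↦-2, u↦-1} | A=∅ | R=[subR]]
12. [C=((λx. ((λv. ((λz. x) v)) ((λz. -2) 0))) (8 + -2)) | E=∅ | A=∅ | R=[subL(4)]]
13. [C=(8 + -2) | E=∅ | A=∅ | R=[app :: subL(4)]]
14. [C=8 | E=∅ | A=∅ | R=[addR :: app :: subL(4)]]
15. [C=-2 | E=∅ | A=∅ | R=[addL(8) :: app :: subL(4)]]
16. [C=(λx. ((λv. ((λz. x) v)) ((λz. -2) 0))) | E=∅ | A=[6] | R=[subL(4)]]
17. [C=((λv. ((λz. x) v)) ((λz. -2) 0)) | E={x↦6} | A=∅ | R=[subL(4)]]
18. [C=((λz. -2) 0) | E={x↦6} | A=∅ | R=[app :: subL(4)]]
19. [C=0 | E={x↦6} | A=∅ | R=[app :: app :: subL(4)]]
20. [C=(λz. -2) | E={x↦6} | A=[0] | R=[app :: subL(4)]]
21. [C=-2 | E={z↦0, x↦6} | A=∅ | R=[app :: subL(4)]]
22. [C=(λv. ((λz. x) v)) | E={x↦6} | A=[-2] | R=[subL(4)]]
23. [C=((λz. x) v) | E={v↦-2, x↦6} | A=∅ | R=[subL(4)]]
24. [C=v | E={v↦-2, x↦6} | A=∅ | R=[app :: subL(4)]]
25. [C=(λz. x) | E={v↦-2, x↦6} | A=[-2] | R=[subL(4)]]
26. [C=x | E={z↦-2, v↦-2, x↦6} | A=∅ | R=[subL(4)]]
→ final value -2

Answer: -2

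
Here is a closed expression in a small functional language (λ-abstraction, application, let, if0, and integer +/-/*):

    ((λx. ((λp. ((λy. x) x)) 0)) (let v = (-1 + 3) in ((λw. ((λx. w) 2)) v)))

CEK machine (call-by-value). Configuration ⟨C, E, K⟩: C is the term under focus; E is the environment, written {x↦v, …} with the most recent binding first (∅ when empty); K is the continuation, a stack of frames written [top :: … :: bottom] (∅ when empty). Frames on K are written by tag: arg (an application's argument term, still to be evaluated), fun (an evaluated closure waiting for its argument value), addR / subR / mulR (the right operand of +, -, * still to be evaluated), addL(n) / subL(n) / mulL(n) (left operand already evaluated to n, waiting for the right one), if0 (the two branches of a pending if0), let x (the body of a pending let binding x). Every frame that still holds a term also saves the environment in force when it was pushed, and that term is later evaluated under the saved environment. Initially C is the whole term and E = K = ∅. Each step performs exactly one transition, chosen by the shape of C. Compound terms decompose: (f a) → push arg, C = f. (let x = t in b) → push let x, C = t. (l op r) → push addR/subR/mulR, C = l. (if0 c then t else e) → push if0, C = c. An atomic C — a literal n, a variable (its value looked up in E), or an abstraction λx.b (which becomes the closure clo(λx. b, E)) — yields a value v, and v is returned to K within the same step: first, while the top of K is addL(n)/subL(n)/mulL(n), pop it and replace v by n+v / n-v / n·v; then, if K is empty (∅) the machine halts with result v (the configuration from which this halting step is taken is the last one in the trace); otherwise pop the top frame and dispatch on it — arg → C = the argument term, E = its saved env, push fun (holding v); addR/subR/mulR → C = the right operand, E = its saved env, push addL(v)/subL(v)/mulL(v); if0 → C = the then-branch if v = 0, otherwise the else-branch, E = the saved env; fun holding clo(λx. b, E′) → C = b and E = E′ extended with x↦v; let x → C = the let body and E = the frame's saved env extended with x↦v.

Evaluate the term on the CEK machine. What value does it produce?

Answer: 2

Machine steps:
[0] [C=((λx. ((λp. ((λy. x) x)) 0)) (let v = (-1 + 3) in ((λw. ((λx. w) 2)) v))) | E=∅ | K=∅]
[1] [C=(λx. ((λp. ((λy. x) x)) 0)) | E=∅ | K=[arg]]
[2] [C=(let v = (-1 + 3) in ((λw. ((λx. w) 2)) v)) | E=∅ | K=[fun]]
[3] [C=(-1 + 3) | E=∅ | K=[let v :: fun]]
[4] [C=-1 | E=∅ | K=[addR :: let v :: fun]]
[5] [C=3 | E=∅ | K=[addL(-1) :: let v :: fun]]
[6] [C=((λw. ((λx. w) 2)) v) | E={v↦2} | K=[fun]]
[7] [C=(λw. ((λx. w) 2)) | E={v↦2} | K=[arg :: fun]]
[8] [C=v | E={v↦2} | K=[fun :: fun]]
[9] [C=((λx. w) 2) | E={w↦2, v↦2} | K=[fun]]
[10] [C=(λx. w) | E={w↦2, v↦2} | K=[arg :: fun]]
[11] [C=2 | E={w↦2, v↦2} | K=[fun :: fun]]
[12] [C=w | E={x↦2, w↦2, v↦2} | K=[fun]]
[13] [C=((λp. ((λy. x) x)) 0) | E={x↦2} | K=∅]
[14] [C=(λp. ((λy. x) x)) | E={x↦2} | K=[arg]]
[15] [C=0 | E={x↦2} | K=[fun]]
[16] [C=((λy. x) x) | E={p↦0, x↦2} | K=∅]
[17] [C=(λy. x) | E={p↦0, x↦2} | K=[arg]]
[18] [C=x | E={p↦0, x↦2} | K=[fun]]
[19] [C=x | E={y↦2, p↦0, x↦2} | K=∅]
→ final value 2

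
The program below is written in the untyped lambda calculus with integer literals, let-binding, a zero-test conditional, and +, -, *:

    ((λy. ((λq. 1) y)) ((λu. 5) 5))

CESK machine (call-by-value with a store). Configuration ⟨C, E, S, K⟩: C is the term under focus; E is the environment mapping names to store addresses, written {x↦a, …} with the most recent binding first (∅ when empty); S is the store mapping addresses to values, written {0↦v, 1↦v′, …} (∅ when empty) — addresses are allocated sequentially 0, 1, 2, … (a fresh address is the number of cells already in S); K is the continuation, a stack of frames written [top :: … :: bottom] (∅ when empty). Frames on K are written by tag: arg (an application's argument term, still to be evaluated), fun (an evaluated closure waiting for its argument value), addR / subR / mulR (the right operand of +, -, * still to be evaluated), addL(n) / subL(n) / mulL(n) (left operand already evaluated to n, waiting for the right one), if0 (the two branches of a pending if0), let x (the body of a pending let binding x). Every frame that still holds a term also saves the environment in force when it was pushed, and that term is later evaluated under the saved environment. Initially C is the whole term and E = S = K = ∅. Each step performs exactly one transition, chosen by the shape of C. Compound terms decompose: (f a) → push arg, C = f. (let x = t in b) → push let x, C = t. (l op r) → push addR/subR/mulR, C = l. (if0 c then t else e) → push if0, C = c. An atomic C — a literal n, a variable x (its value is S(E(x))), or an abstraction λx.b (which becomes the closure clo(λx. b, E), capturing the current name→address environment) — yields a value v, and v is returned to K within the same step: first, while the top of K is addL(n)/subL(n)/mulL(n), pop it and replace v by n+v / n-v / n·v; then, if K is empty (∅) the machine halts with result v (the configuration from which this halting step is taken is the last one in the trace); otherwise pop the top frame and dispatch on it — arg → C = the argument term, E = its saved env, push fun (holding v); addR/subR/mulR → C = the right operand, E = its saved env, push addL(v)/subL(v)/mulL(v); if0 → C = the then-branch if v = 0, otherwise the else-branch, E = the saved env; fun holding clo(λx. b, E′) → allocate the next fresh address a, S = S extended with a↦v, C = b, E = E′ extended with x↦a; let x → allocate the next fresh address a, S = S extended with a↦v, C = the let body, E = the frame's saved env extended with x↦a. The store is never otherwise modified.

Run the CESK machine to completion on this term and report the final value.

0. ⟨C=((λy. ((λq. 1) y)) ((λu. 5) 5)); E=∅; S=∅; K=∅⟩
1. ⟨C=(λy. ((λq. 1) y)); E=∅; S=∅; K=[arg]⟩
2. ⟨C=((λu. 5) 5); E=∅; S=∅; K=[fun]⟩
3. ⟨C=(λu. 5); E=∅; S=∅; K=[arg :: fun]⟩
4. ⟨C=5; E=∅; S=∅; K=[fun :: fun]⟩
5. ⟨C=5; E={u↦0}; S={0↦5}; K=[fun]⟩
6. ⟨C=((λq. 1) y); E={y↦1}; S={0↦5, 1↦5}; K=∅⟩
7. ⟨C=(λq. 1); E={y↦1}; S={0↦5, 1↦5}; K=[arg]⟩
8. ⟨C=y; E={y↦1}; S={0↦5, 1↦5}; K=[fun]⟩
9. ⟨C=1; E={q↦2, y↦1}; S={0↦5, 1↦5, 2↦5}; K=∅⟩
→ final value 1

Answer: 1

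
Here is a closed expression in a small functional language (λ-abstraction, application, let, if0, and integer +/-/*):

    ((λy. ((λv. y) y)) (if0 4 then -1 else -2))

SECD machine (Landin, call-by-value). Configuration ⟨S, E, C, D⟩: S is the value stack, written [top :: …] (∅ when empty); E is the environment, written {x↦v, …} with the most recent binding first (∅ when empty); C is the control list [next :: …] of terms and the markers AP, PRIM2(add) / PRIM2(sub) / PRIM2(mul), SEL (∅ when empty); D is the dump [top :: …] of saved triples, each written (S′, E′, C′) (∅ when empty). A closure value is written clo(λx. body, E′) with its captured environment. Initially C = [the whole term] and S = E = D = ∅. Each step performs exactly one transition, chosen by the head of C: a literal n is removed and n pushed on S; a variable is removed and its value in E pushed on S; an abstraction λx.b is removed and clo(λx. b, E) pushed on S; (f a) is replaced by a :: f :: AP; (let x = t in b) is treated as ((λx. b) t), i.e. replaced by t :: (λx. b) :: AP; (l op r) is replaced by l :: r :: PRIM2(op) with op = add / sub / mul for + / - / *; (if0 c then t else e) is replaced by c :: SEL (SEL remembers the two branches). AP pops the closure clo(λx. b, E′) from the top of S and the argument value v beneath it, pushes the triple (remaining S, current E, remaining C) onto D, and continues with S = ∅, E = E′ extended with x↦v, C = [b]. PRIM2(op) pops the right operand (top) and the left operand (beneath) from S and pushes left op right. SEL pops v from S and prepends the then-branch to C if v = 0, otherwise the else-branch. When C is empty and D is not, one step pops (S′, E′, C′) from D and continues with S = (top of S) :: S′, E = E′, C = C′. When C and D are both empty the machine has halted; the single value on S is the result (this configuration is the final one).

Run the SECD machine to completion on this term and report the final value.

0. [S=∅ | E=∅ | C=[((λy. ((λv. y) y)) (if0 4 then -1 else -2))] | D=∅]
1. [S=∅ | E=∅ | C=[(if0 4 then -1 else -2) :: (λy. ((λv. y) y)) :: AP] | D=∅]
2. [S=∅ | E=∅ | C=[4 :: SEL :: (λy. ((λv. y) y)) :: AP] | D=∅]
3. [S=[4] | E=∅ | C=[SEL :: (λy. ((λv. y) y)) :: AP] | D=∅]
4. [S=∅ | E=∅ | C=[-2 :: (λy. ((λv. y) y)) :: AP] | D=∅]
5. [S=[-2] | E=∅ | C=[(λy. ((λv. y) y)) :: AP] | D=∅]
6. [S=[clo(λy. ((λv. y) y), ∅) :: -2] | E=∅ | C=[AP] | D=∅]
7. [S=∅ | E={y↦-2} | C=[((λv. y) y)] | D=[(∅, ∅, ∅)]]
8. [S=∅ | E={y↦-2} | C=[y :: (λv. y) :: AP] | D=[(∅, ∅, ∅)]]
9. [S=[-2] | E={y↦-2} | C=[(λv. y) :: AP] | D=[(∅, ∅, ∅)]]
10. [S=[clo(λv. y, {y↦-2}) :: -2] | E={y↦-2} | C=[AP] | D=[(∅, ∅, ∅)]]
11. [S=∅ | E={v↦-2, y↦-2} | C=[y] | D=[(∅, {y↦-2}, ∅) :: (∅, ∅, ∅)]]
12. [S=[-2] | E={v↦-2, y↦-2} | C=∅ | D=[(∅, {y↦-2}, ∅) :: (∅, ∅, ∅)]]
13. [S=[-2] | E={y↦-2} | C=∅ | D=[(∅, ∅, ∅)]]
14. [S=[-2] | E=∅ | C=∅ | D=∅]
→ final value -2

Answer: -2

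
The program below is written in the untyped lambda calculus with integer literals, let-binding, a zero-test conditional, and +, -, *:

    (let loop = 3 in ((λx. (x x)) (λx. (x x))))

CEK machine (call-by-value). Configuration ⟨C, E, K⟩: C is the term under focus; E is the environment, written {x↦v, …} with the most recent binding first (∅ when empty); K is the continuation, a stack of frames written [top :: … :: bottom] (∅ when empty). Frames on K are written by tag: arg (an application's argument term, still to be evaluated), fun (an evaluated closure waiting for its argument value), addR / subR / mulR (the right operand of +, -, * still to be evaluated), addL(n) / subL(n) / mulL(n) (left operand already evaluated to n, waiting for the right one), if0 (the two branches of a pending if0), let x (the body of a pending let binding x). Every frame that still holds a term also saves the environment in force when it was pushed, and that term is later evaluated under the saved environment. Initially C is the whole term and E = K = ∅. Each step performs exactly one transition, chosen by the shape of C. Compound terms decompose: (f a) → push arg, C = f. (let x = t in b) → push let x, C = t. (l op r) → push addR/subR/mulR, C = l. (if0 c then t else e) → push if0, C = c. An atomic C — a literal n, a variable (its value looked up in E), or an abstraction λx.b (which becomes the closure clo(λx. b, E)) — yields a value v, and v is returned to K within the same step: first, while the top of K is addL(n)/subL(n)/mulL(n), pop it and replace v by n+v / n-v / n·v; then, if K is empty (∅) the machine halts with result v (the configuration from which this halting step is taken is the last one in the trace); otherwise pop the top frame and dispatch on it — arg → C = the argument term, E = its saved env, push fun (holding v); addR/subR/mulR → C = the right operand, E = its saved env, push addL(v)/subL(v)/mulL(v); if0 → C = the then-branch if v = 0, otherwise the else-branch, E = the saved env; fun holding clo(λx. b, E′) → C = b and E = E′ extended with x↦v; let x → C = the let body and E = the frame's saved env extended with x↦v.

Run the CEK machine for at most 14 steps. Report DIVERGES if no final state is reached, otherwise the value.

Answer: DIVERGES (no final state within 14 steps)

Execution trace:
0. <C=(let loop = 3 in ((λx. (x x)) (λx. (x x)))), E=∅, K=∅>
1. <C=3, E=∅, K=[let loop]>
2. <C=((λx. (x x)) (λx. (x x))), E={loop↦3}, K=∅>
3. <C=(λx. (x x)), E={loop↦3}, K=[arg]>
4. <C=(λx. (x x)), E={loop↦3}, K=[fun]>
5. <C=(x x), E={x↦clo(λx. (x x), {loop↦3}), loop↦3}, K=∅>
6. <C=x, E={x↦clo(λx. (x x), {loop↦3}), loop↦3}, K=[arg]>
7. <C=x, E={x↦clo(λx. (x x), {loop↦3}), loop↦3}, K=[fun]>
… configuration repeats with period 3 (steps 5–7 recur indefinitely) …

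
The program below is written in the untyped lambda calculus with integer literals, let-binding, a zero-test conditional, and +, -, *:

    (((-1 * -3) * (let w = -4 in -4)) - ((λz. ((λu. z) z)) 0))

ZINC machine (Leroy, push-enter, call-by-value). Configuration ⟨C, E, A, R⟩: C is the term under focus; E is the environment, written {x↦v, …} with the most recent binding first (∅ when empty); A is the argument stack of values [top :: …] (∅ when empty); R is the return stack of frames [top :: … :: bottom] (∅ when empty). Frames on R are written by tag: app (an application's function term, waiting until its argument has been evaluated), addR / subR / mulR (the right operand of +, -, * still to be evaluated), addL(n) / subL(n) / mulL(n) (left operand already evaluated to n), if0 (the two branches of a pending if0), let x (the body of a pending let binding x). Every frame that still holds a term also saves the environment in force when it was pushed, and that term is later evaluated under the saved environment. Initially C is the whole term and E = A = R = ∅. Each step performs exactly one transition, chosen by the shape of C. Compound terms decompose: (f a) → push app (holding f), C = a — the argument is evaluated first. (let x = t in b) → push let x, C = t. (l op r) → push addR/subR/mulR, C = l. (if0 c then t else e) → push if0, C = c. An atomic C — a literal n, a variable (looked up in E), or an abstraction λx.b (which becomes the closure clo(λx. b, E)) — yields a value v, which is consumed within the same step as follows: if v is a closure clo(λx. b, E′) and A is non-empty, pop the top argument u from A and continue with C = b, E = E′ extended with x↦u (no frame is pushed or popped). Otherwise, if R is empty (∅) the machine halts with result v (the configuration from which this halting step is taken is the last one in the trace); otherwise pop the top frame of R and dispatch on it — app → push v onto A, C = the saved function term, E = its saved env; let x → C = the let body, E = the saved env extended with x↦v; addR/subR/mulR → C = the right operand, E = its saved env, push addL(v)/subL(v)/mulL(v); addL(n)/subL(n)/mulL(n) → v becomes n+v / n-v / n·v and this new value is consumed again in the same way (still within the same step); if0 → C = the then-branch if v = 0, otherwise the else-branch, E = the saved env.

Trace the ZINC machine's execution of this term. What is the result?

step 0: ⟨C=(((-1 * -3) * (let w = -4 in -4)) - ((λz. ((λu. z) z)) 0)); E=∅; A=∅; R=∅⟩
step 1: ⟨C=((-1 * -3) * (let w = -4 in -4)); E=∅; A=∅; R=[subR]⟩
step 2: ⟨C=(-1 * -3); E=∅; A=∅; R=[mulR :: subR]⟩
step 3: ⟨C=-1; E=∅; A=∅; R=[mulR :: mulR :: subR]⟩
step 4: ⟨C=-3; E=∅; A=∅; R=[mulL(-1) :: mulR :: subR]⟩
step 5: ⟨C=(let w = -4 in -4); E=∅; A=∅; R=[mulL(3) :: subR]⟩
step 6: ⟨C=-4; E=∅; A=∅; R=[let w :: mulL(3) :: subR]⟩
step 7: ⟨C=-4; E={w↦-4}; A=∅; R=[mulL(3) :: subR]⟩
step 8: ⟨C=((λz. ((λu. z) z)) 0); E=∅; A=∅; R=[subL(-12)]⟩
step 9: ⟨C=0; E=∅; A=∅; R=[app :: subL(-12)]⟩
step 10: ⟨C=(λz. ((λu. z) z)); E=∅; A=[0]; R=[subL(-12)]⟩
step 11: ⟨C=((λu. z) z); E={z↦0}; A=∅; R=[subL(-12)]⟩
step 12: ⟨C=z; E={z↦0}; A=∅; R=[app :: subL(-12)]⟩
step 13: ⟨C=(λu. z); E={z↦0}; A=[0]; R=[subL(-12)]⟩
step 14: ⟨C=z; E={u↦0, z↦0}; A=∅; R=[subL(-12)]⟩
→ final value -12

Answer: -12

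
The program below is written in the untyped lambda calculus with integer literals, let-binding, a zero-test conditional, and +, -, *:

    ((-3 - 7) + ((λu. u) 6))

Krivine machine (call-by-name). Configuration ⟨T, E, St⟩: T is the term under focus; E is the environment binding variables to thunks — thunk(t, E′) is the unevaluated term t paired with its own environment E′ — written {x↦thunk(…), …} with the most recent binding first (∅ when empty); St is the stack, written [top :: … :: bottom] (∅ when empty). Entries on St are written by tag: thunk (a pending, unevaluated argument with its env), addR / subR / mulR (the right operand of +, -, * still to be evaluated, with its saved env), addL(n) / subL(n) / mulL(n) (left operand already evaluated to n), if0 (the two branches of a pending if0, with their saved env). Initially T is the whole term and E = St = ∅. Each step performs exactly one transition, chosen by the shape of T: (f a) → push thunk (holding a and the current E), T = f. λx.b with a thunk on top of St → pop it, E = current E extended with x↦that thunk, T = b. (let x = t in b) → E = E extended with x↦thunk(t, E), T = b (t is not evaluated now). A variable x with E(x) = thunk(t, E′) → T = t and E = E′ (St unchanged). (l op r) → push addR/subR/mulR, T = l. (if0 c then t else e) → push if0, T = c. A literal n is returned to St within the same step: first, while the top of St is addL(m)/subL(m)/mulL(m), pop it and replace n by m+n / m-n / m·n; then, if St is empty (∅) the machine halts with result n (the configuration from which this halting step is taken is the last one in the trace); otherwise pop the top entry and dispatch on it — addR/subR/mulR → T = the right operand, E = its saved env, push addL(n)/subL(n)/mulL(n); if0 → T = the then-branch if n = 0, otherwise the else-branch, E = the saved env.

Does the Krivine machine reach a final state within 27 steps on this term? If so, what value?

Answer: -4

Machine steps:
0. ⟨T=((-3 - 7) + ((λu. u) 6)); E=∅; St=∅⟩
1. ⟨T=(-3 - 7); E=∅; St=[addR]⟩
2. ⟨T=-3; E=∅; St=[subR :: addR]⟩
3. ⟨T=7; E=∅; St=[subL(-3) :: addR]⟩
4. ⟨T=((λu. u) 6); E=∅; St=[addL(-10)]⟩
5. ⟨T=(λu. u); E=∅; St=[thunk :: addL(-10)]⟩
6. ⟨T=u; E={u↦thunk(6, ∅)}; St=[addL(-10)]⟩
7. ⟨T=6; E=∅; St=[addL(-10)]⟩
→ final value -4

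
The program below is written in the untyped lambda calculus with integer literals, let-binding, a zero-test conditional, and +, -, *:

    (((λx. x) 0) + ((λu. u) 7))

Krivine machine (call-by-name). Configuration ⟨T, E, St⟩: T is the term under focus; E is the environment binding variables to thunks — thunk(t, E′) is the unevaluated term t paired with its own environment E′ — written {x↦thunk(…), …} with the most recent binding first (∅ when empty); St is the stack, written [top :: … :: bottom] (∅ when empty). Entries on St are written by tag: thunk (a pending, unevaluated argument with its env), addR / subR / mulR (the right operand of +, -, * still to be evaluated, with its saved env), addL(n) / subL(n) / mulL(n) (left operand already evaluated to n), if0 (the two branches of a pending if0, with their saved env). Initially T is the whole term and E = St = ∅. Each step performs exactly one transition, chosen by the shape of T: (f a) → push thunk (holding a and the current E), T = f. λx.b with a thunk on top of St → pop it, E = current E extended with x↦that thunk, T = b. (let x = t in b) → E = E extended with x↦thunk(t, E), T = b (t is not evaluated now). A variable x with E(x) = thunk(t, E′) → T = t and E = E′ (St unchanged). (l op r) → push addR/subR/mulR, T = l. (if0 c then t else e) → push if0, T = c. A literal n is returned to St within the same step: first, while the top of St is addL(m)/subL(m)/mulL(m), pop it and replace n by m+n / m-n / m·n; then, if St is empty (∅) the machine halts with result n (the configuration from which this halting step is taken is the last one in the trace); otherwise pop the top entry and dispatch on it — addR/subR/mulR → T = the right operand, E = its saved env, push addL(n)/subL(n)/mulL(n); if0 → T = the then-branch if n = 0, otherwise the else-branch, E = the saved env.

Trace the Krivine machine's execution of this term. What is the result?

step 0: [T=(((λx. x) 0) + ((λu. u) 7)) | E=∅ | St=∅]
step 1: [T=((λx. x) 0) | E=∅ | St=[addR]]
step 2: [T=(λx. x) | E=∅ | St=[thunk :: addR]]
step 3: [T=x | E={x↦thunk(0, ∅)} | St=[addR]]
step 4: [T=0 | E=∅ | St=[addR]]
step 5: [T=((λu. u) 7) | E=∅ | St=[addL(0)]]
step 6: [T=(λu. u) | E=∅ | St=[thunk :: addL(0)]]
step 7: [T=u | E={u↦thunk(7, ∅)} | St=[addL(0)]]
step 8: [T=7 | E=∅ | St=[addL(0)]]
→ final value 7

Answer: 7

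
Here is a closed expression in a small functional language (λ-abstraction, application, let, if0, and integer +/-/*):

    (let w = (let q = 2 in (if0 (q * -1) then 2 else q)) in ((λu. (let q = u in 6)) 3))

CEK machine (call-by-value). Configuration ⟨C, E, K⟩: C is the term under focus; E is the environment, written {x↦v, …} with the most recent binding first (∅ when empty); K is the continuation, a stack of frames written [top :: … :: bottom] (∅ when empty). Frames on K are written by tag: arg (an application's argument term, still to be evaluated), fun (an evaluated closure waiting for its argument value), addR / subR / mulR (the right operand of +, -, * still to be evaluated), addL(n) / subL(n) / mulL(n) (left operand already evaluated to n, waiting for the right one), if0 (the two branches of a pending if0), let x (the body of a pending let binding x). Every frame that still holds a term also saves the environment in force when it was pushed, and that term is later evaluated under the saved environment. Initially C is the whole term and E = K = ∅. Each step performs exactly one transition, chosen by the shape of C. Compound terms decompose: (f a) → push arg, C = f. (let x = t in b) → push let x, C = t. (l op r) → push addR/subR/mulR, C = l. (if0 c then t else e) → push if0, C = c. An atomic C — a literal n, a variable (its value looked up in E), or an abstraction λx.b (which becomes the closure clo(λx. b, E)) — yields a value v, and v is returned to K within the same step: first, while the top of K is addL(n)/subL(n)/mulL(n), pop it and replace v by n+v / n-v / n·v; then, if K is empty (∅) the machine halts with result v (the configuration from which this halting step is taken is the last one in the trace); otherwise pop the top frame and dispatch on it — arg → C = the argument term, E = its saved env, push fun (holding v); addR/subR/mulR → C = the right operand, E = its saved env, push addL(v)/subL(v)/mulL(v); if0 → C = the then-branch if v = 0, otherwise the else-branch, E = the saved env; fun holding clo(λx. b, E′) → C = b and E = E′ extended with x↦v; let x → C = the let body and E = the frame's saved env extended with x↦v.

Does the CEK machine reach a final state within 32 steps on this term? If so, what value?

Answer: 6

Execution trace:
step 0: ⟨C=(let w = (let q = 2 in (if0 (q * -1) then 2 else q)) in ((λu. (let q = u in 6)) 3)); E=∅; K=∅⟩
step 1: ⟨C=(let q = 2 in (if0 (q * -1) then 2 else q)); E=∅; K=[let w]⟩
step 2: ⟨C=2; E=∅; K=[let q :: let w]⟩
step 3: ⟨C=(if0 (q * -1) then 2 else q); E={q↦2}; K=[let w]⟩
step 4: ⟨C=(q * -1); E={q↦2}; K=[if0 :: let w]⟩
step 5: ⟨C=q; E={q↦2}; K=[mulR :: if0 :: let w]⟩
step 6: ⟨C=-1; E={q↦2}; K=[mulL(2) :: if0 :: let w]⟩
step 7: ⟨C=q; E={q↦2}; K=[let w]⟩
step 8: ⟨C=((λu. (let q = u in 6)) 3); E={w↦2}; K=∅⟩
step 9: ⟨C=(λu. (let q = u in 6)); E={w↦2}; K=[arg]⟩
step 10: ⟨C=3; E={w↦2}; K=[fun]⟩
step 11: ⟨C=(let q = u in 6); E={u↦3, w↦2}; K=∅⟩
step 12: ⟨C=u; E={u↦3, w↦2}; K=[let q]⟩
step 13: ⟨C=6; E={q↦3, u↦3, w↦2}; K=∅⟩
→ final value 6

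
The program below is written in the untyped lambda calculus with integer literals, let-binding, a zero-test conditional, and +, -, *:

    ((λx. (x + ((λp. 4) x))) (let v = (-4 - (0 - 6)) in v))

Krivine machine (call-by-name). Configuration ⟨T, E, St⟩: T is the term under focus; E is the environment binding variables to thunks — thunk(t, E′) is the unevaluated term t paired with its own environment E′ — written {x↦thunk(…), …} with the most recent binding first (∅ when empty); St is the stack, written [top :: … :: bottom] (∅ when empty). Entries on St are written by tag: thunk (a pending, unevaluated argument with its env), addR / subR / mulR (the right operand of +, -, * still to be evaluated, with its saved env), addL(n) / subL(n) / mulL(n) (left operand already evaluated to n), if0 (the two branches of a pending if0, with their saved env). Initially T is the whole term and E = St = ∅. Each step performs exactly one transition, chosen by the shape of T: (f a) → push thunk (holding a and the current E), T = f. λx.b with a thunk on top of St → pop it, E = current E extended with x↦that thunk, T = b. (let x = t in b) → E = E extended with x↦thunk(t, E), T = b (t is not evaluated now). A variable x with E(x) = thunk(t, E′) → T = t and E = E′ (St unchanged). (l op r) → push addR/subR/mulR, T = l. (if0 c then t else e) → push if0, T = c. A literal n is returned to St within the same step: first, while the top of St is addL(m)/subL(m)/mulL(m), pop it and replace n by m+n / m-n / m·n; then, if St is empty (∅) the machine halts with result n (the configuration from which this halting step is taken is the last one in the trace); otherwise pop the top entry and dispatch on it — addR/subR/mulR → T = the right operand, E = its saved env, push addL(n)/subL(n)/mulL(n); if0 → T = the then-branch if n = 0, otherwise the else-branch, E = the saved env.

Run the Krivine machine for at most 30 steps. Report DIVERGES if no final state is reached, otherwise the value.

Answer: 6

Execution trace:
0. ⟨T=((λx. (x + ((λp. 4) x))) (let v = (-4 - (0 - 6)) in v)); E=∅; St=∅⟩
1. ⟨T=(λx. (x + ((λp. 4) x))); E=∅; St=[thunk]⟩
2. ⟨T=(x + ((λp. 4) x)); E={x↦thunk((let v = (-4 - (0 - 6)) in v), ∅)}; St=∅⟩
3. ⟨T=x; E={x↦thunk((let v = (-4 - (0 - 6)) in v), ∅)}; St=[addR]⟩
4. ⟨T=(let v = (-4 - (0 - 6)) in v); E=∅; St=[addR]⟩
5. ⟨T=v; E={v↦thunk((-4 - (0 - 6)), ∅)}; St=[addR]⟩
6. ⟨T=(-4 - (0 - 6)); E=∅; St=[addR]⟩
7. ⟨T=-4; E=∅; St=[subR :: addR]⟩
8. ⟨T=(0 - 6); E=∅; St=[subL(-4) :: addR]⟩
9. ⟨T=0; E=∅; St=[subR :: subL(-4) :: addR]⟩
10. ⟨T=6; E=∅; St=[subL(0) :: subL(-4) :: addR]⟩
11. ⟨T=((λp. 4) x); E={x↦thunk((let v = (-4 - (0 - 6)) in v), ∅)}; St=[addL(2)]⟩
12. ⟨T=(λp. 4); E={x↦thunk((let v = (-4 - (0 - 6)) in v), ∅)}; St=[thunk :: addL(2)]⟩
13. ⟨T=4; E={p↦thunk(x, {x↦thunk((let v = (-4 - (0 - 6)) in v), ∅)}), x↦thunk((let v = (-4 - (0 - 6)) in v), ∅)}; St=[addL(2)]⟩
→ final value 6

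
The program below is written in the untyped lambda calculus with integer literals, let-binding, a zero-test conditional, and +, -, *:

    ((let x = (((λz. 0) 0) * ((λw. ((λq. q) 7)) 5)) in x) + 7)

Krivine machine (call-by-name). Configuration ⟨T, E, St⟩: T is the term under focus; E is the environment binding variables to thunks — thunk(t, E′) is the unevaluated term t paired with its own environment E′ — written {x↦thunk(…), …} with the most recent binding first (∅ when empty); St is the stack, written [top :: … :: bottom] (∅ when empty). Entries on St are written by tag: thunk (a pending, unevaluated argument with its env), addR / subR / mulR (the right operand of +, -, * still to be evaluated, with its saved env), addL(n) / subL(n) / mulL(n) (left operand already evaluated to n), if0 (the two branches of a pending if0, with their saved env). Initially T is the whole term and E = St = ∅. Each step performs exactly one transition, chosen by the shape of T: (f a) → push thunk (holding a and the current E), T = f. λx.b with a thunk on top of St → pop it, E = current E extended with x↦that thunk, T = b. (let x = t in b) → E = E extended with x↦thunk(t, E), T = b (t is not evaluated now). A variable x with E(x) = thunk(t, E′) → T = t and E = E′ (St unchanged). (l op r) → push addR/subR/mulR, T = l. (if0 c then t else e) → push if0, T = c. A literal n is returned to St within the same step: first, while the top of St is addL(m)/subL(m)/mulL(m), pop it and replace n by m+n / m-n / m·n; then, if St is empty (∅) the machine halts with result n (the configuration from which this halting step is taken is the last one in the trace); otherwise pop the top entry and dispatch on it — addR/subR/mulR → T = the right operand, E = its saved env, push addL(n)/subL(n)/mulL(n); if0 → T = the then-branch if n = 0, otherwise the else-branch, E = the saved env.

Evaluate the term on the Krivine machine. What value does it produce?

[0] <T=((let x = (((λz. 0) 0) * ((λw. ((λq. q) 7)) 5)) in x) + 7), E=∅, St=∅>
[1] <T=(let x = (((λz. 0) 0) * ((λw. ((λq. q) 7)) 5)) in x), E=∅, St=[addR]>
[2] <T=x, E={x↦thunk((((λz. 0) 0) * ((λw. ((λq. q) 7)) 5)), ∅)}, St=[addR]>
[3] <T=(((λz. 0) 0) * ((λw. ((λq. q) 7)) 5)), E=∅, St=[addR]>
[4] <T=((λz. 0) 0), E=∅, St=[mulR :: addR]>
[5] <T=(λz. 0), E=∅, St=[thunk :: mulR :: addR]>
[6] <T=0, E={z↦thunk(0, ∅)}, St=[mulR :: addR]>
[7] <T=((λw. ((λq. q) 7)) 5), E=∅, St=[mulL(0) :: addR]>
[8] <T=(λw. ((λq. q) 7)), E=∅, St=[thunk :: mulL(0) :: addR]>
[9] <T=((λq. q) 7), E={w↦thunk(5, ∅)}, St=[mulL(0) :: addR]>
[10] <T=(λq. q), E={w↦thunk(5, ∅)}, St=[thunk :: mulL(0) :: addR]>
[11] <T=q, E={q↦thunk(7, {w↦thunk(5, ∅)}), w↦thunk(5, ∅)}, St=[mulL(0) :: addR]>
[12] <T=7, E={w↦thunk(5, ∅)}, St=[mulL(0) :: addR]>
[13] <T=7, E=∅, St=[addL(0)]>
→ final value 7

Answer: 7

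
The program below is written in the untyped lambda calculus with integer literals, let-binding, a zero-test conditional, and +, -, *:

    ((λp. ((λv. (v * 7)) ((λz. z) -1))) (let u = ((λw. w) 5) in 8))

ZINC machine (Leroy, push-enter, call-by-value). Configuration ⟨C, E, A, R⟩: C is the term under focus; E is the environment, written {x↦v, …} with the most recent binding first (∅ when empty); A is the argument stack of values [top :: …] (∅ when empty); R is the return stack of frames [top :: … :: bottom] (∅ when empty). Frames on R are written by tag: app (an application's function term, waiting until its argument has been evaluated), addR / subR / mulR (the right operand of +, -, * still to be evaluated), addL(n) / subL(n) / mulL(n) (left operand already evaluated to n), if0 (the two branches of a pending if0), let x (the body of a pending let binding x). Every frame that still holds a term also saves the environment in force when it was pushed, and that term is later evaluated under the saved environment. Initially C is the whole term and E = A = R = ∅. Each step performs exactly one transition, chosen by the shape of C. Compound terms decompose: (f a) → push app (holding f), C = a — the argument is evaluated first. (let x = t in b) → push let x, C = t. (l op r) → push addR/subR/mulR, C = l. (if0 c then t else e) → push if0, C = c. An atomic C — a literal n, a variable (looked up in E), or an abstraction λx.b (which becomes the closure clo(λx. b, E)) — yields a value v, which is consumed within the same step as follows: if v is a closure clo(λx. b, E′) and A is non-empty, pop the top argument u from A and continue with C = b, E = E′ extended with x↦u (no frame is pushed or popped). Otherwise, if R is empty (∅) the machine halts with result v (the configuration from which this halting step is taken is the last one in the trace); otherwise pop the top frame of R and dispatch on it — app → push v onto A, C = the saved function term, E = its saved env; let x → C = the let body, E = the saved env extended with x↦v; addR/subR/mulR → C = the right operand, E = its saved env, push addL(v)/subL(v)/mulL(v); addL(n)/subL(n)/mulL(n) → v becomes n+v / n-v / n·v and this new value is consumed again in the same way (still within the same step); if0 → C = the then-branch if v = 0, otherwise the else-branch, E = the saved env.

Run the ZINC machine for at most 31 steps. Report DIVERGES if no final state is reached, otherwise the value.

Answer: -7

Derivation:
[0] <C=((λp. ((λv. (v * 7)) ((λz. z) -1))) (let u = ((λw. w) 5) in 8)), E=∅, A=∅, R=∅>
[1] <C=(let u = ((λw. w) 5) in 8), E=∅, A=∅, R=[app]>
[2] <C=((λw. w) 5), E=∅, A=∅, R=[let u :: app]>
[3] <C=5, E=∅, A=∅, R=[app :: let u :: app]>
[4] <C=(λw. w), E=∅, A=[5], R=[let u :: app]>
[5] <C=w, E={w↦5}, A=∅, R=[let u :: app]>
[6] <C=8, E={u↦5}, A=∅, R=[app]>
[7] <C=(λp. ((λv. (v * 7)) ((λz. z) -1))), E=∅, A=[8], R=∅>
[8] <C=((λv. (v * 7)) ((λz. z) -1)), E={p↦8}, A=∅, R=∅>
[9] <C=((λz. z) -1), E={p↦8}, A=∅, R=[app]>
[10] <C=-1, E={p↦8}, A=∅, R=[app :: app]>
[11] <C=(λz. z), E={p↦8}, A=[-1], R=[app]>
[12] <C=z, E={z↦-1, p↦8}, A=∅, R=[app]>
[13] <C=(λv. (v * 7)), E={p↦8}, A=[-1], R=∅>
[14] <C=(v * 7), E={v↦-1, p↦8}, A=∅, R=∅>
[15] <C=v, E={v↦-1, p↦8}, A=∅, R=[mulR]>
[16] <C=7, E={v↦-1, p↦8}, A=∅, R=[mulL(-1)]>
→ final value -7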